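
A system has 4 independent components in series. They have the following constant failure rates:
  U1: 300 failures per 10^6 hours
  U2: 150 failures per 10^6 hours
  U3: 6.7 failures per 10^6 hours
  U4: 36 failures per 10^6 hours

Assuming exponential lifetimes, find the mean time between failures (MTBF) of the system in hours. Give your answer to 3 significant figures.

Series of exponential components: λ_sys = Σ λ_i
λ_sys = 0.00030 + 0.00015 + 0.0000067 + 0.000036 = 4.9270e-04 /h
MTBF = 1 / λ_sys = 2030 h

2030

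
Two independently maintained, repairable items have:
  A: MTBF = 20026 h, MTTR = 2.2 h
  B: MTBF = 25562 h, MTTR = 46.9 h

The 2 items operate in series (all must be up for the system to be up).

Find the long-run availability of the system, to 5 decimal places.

0.99806

A(A) = MTBF/(MTBF+MTTR) = 20026/(20026+2.2) = 0.999890
A(B) = MTBF/(MTBF+MTTR) = 25562/(25562+46.9) = 0.998169
Series availability: 0.999890 × 0.998169 = 0.99806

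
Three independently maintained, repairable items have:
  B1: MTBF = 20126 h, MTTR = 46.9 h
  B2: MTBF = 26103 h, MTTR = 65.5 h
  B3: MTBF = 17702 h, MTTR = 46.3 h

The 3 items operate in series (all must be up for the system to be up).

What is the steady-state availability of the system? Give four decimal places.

0.9926

A(B1) = MTBF/(MTBF+MTTR) = 20126/(20126+46.9) = 0.997675
A(B2) = MTBF/(MTBF+MTTR) = 26103/(26103+65.5) = 0.997497
A(B3) = MTBF/(MTBF+MTTR) = 17702/(17702+46.3) = 0.997391
Series availability: 0.997675 × 0.997497 × 0.997391 = 0.9926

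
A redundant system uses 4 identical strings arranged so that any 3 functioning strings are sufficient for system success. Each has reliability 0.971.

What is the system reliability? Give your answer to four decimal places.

R = Σ_{i=3}^{4} C(4,i) p^i (1−p)^{4−i} with p = 0.971
C(4,3)·0.971^3·0.029^1 = 0.106198
C(4,4)·0.971^4·0.029^0 = 0.888949
Sum = 0.9951

0.9951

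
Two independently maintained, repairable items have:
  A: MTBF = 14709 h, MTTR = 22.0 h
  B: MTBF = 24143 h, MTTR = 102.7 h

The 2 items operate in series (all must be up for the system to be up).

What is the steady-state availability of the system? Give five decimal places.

A(A) = MTBF/(MTBF+MTTR) = 14709/(14709+22.0) = 0.998507
A(B) = MTBF/(MTBF+MTTR) = 24143/(24143+102.7) = 0.995764
Series availability: 0.998507 × 0.995764 = 0.99428

0.99428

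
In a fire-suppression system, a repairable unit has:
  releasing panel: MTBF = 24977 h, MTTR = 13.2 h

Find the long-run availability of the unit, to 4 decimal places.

0.9995

A(releasing panel) = MTBF/(MTBF+MTTR) = 24977/(24977+13.2) = 0.9995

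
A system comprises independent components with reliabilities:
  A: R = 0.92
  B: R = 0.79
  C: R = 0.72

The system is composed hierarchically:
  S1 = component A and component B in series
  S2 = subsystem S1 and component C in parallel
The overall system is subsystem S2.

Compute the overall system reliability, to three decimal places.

0.924

Series (A and B): 0.92000 × 0.79000 = 0.72680
Parallel ([0.72680] and C): 1 − (1 − 0.72680)(1 − 0.72000) = 0.924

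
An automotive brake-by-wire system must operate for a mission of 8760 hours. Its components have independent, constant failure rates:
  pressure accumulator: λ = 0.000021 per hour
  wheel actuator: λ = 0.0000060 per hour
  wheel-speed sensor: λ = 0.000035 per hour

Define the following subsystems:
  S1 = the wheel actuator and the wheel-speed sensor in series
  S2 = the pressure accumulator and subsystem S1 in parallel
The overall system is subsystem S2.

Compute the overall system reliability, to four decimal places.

0.9493

R(pressure accumulator) = exp(−0.000021 × 8760) = 0.831969
R(wheel actuator) = exp(−0.0000060 × 8760) = 0.948797
R(wheel-speed sensor) = exp(−0.000035 × 8760) = 0.735945
Series (wheel actuator and wheel-speed sensor): 0.948797 × 0.735945 = 0.698262
Parallel (pressure accumulator and [0.698262]): 1 − (1 − 0.831969)(1 − 0.698262) = 0.9493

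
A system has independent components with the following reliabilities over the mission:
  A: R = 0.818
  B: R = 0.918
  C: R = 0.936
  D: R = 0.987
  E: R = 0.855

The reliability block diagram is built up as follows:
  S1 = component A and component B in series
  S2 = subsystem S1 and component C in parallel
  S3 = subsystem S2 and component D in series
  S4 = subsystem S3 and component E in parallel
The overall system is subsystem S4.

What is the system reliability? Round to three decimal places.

Series (A and B): 0.81800 × 0.91800 = 0.75092
Parallel ([0.75092] and C): 1 − (1 − 0.75092)(1 − 0.93600) = 0.98406
Series ([0.98406] and D): 0.98406 × 0.98700 = 0.97127
Parallel ([0.97127] and E): 1 − (1 − 0.97127)(1 − 0.85500) = 0.996

0.996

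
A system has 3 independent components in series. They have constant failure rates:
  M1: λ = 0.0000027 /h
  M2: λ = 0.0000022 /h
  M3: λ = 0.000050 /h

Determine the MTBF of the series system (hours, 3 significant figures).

18200

Series of exponential components: λ_sys = Σ λ_i
λ_sys = 0.0000027 + 0.0000022 + 0.000050 = 5.4900e-05 /h
MTBF = 1 / λ_sys = 18200 h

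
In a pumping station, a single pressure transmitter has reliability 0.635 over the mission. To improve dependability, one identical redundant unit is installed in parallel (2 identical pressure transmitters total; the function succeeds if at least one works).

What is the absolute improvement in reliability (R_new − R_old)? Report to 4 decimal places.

R_before = 0.635
R_after = 1 − (1 − 0.635)^2 = 0.8668
ΔR = 0.8668 − 0.635 = 0.2318

0.2318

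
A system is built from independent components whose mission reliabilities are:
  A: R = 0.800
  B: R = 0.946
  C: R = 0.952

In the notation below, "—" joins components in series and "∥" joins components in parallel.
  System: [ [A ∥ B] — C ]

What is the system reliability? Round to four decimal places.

0.9417

Parallel (A and B): 1 − (1 − 0.800000)(1 − 0.946000) = 0.989200
Series ([0.989200] and C): 0.989200 × 0.952000 = 0.9417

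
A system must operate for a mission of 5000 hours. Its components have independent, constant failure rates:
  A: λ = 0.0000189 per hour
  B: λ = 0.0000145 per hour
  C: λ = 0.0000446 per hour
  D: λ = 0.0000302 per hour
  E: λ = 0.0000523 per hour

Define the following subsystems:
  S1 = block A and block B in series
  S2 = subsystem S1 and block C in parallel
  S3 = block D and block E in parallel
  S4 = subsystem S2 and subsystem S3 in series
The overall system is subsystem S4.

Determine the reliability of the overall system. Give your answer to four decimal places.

0.9380

R(A) = exp(−0.0000189 × 5000) = 0.909828
R(B) = exp(−0.0000145 × 5000) = 0.930066
R(C) = exp(−0.0000446 × 5000) = 0.800115
R(D) = exp(−0.0000302 × 5000) = 0.859848
R(E) = exp(−0.0000523 × 5000) = 0.769896
Series (A and B): 0.909828 × 0.930066 = 0.846200
Parallel ([0.846200] and C): 1 − (1 − 0.846200)(1 − 0.800115) = 0.969258
Parallel (D and E): 1 − (1 − 0.859848)(1 − 0.769896) = 0.967750
Series ([0.969258] and [0.967750]): 0.969258 × 0.967750 = 0.9380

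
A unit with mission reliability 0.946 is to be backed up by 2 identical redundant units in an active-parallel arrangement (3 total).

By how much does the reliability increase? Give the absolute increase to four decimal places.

0.0538

R_before = 0.946
R_after = 1 − (1 − 0.946)^3 = 0.9998
ΔR = 0.9998 − 0.946 = 0.0538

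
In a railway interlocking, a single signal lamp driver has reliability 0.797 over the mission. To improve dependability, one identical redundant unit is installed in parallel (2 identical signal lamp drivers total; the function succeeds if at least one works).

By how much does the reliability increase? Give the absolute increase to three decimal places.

0.162

R_before = 0.797
R_after = 1 − (1 − 0.797)^2 = 0.959
ΔR = 0.959 − 0.797 = 0.162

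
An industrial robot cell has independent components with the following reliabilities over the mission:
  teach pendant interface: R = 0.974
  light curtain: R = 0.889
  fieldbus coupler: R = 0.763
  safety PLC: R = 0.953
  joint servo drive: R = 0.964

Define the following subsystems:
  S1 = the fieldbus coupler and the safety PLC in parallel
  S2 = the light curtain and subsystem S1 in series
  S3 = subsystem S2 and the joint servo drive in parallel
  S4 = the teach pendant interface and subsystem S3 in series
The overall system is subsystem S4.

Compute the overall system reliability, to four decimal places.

0.9698

Parallel (fieldbus coupler and safety PLC): 1 − (1 − 0.763000)(1 − 0.953000) = 0.988861
Series (light curtain and [0.988861]): 0.889000 × 0.988861 = 0.879097
Parallel ([0.879097] and joint servo drive): 1 − (1 − 0.879097)(1 − 0.964000) = 0.995647
Series (teach pendant interface and [0.995647]): 0.974000 × 0.995647 = 0.9698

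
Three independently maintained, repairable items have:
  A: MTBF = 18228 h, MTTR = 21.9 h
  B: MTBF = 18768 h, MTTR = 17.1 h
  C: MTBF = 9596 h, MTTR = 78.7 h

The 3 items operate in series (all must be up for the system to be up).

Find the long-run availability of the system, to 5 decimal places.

0.98977

A(A) = MTBF/(MTBF+MTTR) = 18228/(18228+21.9) = 0.998800
A(B) = MTBF/(MTBF+MTTR) = 18768/(18768+17.1) = 0.999090
A(C) = MTBF/(MTBF+MTTR) = 9596/(9596+78.7) = 0.991865
Series availability: 0.998800 × 0.999090 × 0.991865 = 0.98977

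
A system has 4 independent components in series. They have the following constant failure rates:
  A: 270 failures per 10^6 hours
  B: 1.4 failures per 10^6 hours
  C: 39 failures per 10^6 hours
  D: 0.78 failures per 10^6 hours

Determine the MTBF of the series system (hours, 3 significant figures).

3210

Series of exponential components: λ_sys = Σ λ_i
λ_sys = 0.00027 + 0.0000014 + 0.000039 + 0.00000078 = 3.1118e-04 /h
MTBF = 1 / λ_sys = 3210 h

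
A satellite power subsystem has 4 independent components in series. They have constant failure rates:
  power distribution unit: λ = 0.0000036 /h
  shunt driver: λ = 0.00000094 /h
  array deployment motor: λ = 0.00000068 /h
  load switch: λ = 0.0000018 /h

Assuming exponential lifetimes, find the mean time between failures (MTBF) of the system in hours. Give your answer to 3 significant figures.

142000

Series of exponential components: λ_sys = Σ λ_i
λ_sys = 0.0000036 + 0.00000094 + 0.00000068 + 0.0000018 = 7.0200e-06 /h
MTBF = 1 / λ_sys = 142000 h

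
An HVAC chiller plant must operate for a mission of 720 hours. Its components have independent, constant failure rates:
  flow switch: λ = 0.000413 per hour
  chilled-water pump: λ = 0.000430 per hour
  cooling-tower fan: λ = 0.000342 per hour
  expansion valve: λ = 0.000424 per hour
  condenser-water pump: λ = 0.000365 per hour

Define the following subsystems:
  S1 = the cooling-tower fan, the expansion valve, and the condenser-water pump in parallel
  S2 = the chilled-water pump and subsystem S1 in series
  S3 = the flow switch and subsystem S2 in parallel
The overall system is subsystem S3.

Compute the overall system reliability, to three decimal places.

0.929

R(flow switch) = exp(−0.000413 × 720) = 0.74278
R(chilled-water pump) = exp(−0.000430 × 720) = 0.73374
R(cooling-tower fan) = exp(−0.000342 × 720) = 0.78173
R(expansion valve) = exp(−0.000424 × 720) = 0.73692
R(condenser-water pump) = exp(−0.000365 × 720) = 0.76890
Parallel (cooling-tower fan, expansion valve, and condenser-water pump): 1 − (1 − 0.78173)(1 − 0.73692)(1 − 0.76890) = 0.98673
Series (chilled-water pump and [0.98673]): 0.73374 × 0.98673 = 0.72400
Parallel (flow switch and [0.72400]): 1 − (1 − 0.74278)(1 − 0.72400) = 0.929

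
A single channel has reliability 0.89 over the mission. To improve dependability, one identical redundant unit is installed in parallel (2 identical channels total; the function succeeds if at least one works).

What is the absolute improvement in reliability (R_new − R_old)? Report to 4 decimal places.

R_before = 0.89
R_after = 1 − (1 − 0.89)^2 = 0.9879
ΔR = 0.9879 − 0.89 = 0.0979

0.0979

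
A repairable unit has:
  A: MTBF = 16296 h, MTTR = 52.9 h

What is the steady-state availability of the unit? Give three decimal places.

A(A) = MTBF/(MTBF+MTTR) = 16296/(16296+52.9) = 0.997

0.997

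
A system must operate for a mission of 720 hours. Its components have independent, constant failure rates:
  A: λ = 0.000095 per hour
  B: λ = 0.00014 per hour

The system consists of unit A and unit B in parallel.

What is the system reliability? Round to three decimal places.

0.994

R(A) = exp(−0.000095 × 720) = 0.93389
R(B) = exp(−0.00014 × 720) = 0.90411
Parallel (A and B): 1 − (1 − 0.93389)(1 − 0.90411) = 0.994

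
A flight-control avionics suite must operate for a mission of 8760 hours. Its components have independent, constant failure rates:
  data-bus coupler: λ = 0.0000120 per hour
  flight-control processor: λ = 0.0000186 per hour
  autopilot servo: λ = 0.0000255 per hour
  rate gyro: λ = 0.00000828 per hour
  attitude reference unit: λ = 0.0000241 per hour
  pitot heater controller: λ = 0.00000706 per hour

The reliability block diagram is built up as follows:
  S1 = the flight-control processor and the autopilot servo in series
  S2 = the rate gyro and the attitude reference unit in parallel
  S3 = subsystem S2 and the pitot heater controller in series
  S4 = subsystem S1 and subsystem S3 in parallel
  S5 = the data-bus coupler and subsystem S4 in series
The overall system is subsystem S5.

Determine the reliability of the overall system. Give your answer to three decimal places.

R(data-bus coupler) = exp(−0.0000120 × 8760) = 0.90022
R(flight-control processor) = exp(−0.0000186 × 8760) = 0.84965
R(autopilot servo) = exp(−0.0000255 × 8760) = 0.79981
R(rate gyro) = exp(−0.00000828 × 8760) = 0.93004
R(attitude reference unit) = exp(−0.0000241 × 8760) = 0.80968
R(pitot heater controller) = exp(−0.00000706 × 8760) = 0.94003
Series (flight-control processor and autopilot servo): 0.84965 × 0.79981 = 0.67956
Parallel (rate gyro and attitude reference unit): 1 − (1 − 0.93004)(1 − 0.80968) = 0.98669
Series ([0.98669] and pitot heater controller): 0.98669 × 0.94003 = 0.92752
Parallel ([0.67956] and [0.92752]): 1 − (1 − 0.67956)(1 − 0.92752) = 0.97677
Series (data-bus coupler and [0.97677]): 0.90022 × 0.97677 = 0.879

0.879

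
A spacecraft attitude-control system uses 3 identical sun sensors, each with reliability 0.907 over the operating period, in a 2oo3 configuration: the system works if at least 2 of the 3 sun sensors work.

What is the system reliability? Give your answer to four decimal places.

0.9757

R = Σ_{i=2}^{3} C(3,i) p^i (1−p)^{3−i} with p = 0.907
C(3,2)·0.907^2·0.093^1 = 0.229519
C(3,3)·0.907^3·0.093^0 = 0.746143
Sum = 0.9757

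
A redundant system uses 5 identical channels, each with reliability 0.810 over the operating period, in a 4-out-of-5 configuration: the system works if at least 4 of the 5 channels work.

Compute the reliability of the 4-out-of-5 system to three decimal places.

R = Σ_{i=4}^{5} C(5,i) p^i (1−p)^{5−i} with p = 0.810
C(5,4)·0.810^4·0.190^1 = 0.40894
C(5,5)·0.810^5·0.190^0 = 0.34868
Sum = 0.758

0.758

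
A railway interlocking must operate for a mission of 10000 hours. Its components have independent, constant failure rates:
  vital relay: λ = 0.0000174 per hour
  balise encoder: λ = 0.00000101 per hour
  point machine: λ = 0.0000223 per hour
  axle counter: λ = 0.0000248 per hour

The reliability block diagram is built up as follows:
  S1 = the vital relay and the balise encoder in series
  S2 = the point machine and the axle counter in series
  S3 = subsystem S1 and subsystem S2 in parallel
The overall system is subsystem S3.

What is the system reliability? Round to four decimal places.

R(vital relay) = exp(−0.0000174 × 10000) = 0.840297
R(balise encoder) = exp(−0.00000101 × 10000) = 0.989951
R(point machine) = exp(−0.0000223 × 10000) = 0.800115
R(axle counter) = exp(−0.0000248 × 10000) = 0.780360
Series (vital relay and balise encoder): 0.840297 × 0.989951 = 0.831853
Series (point machine and axle counter): 0.800115 × 0.780360 = 0.624378
Parallel ([0.831853] and [0.624378]): 1 − (1 − 0.831853)(1 − 0.624378) = 0.9368

0.9368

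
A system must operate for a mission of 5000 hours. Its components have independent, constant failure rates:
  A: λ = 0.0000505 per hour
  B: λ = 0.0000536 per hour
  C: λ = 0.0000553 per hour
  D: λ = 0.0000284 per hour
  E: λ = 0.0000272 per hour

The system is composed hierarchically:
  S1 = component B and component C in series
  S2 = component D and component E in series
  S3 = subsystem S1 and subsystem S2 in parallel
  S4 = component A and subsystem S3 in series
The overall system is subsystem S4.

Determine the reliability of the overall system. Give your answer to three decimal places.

0.698

R(A) = exp(−0.0000505 × 5000) = 0.77686
R(B) = exp(−0.0000536 × 5000) = 0.76491
R(C) = exp(−0.0000553 × 5000) = 0.75843
R(D) = exp(−0.0000284 × 5000) = 0.86762
R(E) = exp(−0.0000272 × 5000) = 0.87284
Series (B and C): 0.76491 × 0.75843 = 0.58013
Series (D and E): 0.86762 × 0.87284 = 0.75729
Parallel ([0.58013] and [0.75729]): 1 − (1 − 0.58013)(1 − 0.75729) = 0.89809
Series (A and [0.89809]): 0.77686 × 0.89809 = 0.698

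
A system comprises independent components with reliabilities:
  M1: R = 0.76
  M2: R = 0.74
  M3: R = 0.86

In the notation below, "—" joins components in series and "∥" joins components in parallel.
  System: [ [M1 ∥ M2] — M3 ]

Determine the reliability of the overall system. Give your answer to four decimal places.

0.8063

Parallel (M1 and M2): 1 − (1 − 0.760000)(1 − 0.740000) = 0.937600
Series ([0.937600] and M3): 0.937600 × 0.860000 = 0.8063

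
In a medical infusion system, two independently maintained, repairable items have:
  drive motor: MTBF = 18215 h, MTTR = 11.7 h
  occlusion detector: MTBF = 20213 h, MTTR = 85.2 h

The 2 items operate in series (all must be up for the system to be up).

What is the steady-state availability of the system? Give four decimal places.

A(drive motor) = MTBF/(MTBF+MTTR) = 18215/(18215+11.7) = 0.999358
A(occlusion detector) = MTBF/(MTBF+MTTR) = 20213/(20213+85.2) = 0.995803
Series availability: 0.999358 × 0.995803 = 0.9952

0.9952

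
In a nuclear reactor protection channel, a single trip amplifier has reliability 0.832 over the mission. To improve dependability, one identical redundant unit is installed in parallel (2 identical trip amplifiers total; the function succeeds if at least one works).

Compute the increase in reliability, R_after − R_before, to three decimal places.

0.140

R_before = 0.832
R_after = 1 − (1 − 0.832)^2 = 0.972
ΔR = 0.972 − 0.832 = 0.140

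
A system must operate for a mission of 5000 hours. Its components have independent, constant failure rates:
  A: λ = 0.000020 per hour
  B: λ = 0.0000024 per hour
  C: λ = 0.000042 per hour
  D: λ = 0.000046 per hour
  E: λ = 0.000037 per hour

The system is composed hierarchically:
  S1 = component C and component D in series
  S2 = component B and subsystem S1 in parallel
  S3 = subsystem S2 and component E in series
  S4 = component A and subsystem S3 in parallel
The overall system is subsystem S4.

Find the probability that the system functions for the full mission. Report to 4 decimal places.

R(A) = exp(−0.000020 × 5000) = 0.904837
R(B) = exp(−0.0000024 × 5000) = 0.988072
R(C) = exp(−0.000042 × 5000) = 0.810584
R(D) = exp(−0.000046 × 5000) = 0.794534
R(E) = exp(−0.000037 × 5000) = 0.831104
Series (C and D): 0.810584 × 0.794534 = 0.644037
Parallel (B and [0.644037]): 1 − (1 − 0.988072)(1 − 0.644037) = 0.995754
Series ([0.995754] and E): 0.995754 × 0.831104 = 0.827575
Parallel (A and [0.827575]): 1 − (1 − 0.904837)(1 − 0.827575) = 0.9836

0.9836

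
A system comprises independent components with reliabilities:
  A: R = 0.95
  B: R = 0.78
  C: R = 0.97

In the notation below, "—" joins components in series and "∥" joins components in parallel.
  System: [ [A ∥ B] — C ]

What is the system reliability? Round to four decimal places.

Parallel (A and B): 1 − (1 − 0.950000)(1 − 0.780000) = 0.989000
Series ([0.989000] and C): 0.989000 × 0.970000 = 0.9593

0.9593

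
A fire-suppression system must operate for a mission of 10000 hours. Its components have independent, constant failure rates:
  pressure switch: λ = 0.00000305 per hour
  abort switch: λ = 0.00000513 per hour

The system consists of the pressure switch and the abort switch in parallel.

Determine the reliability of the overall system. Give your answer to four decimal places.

R(pressure switch) = exp(−0.00000305 × 10000) = 0.969960
R(abort switch) = exp(−0.00000513 × 10000) = 0.949994
Parallel (pressure switch and abort switch): 1 − (1 − 0.969960)(1 − 0.949994) = 0.9985

0.9985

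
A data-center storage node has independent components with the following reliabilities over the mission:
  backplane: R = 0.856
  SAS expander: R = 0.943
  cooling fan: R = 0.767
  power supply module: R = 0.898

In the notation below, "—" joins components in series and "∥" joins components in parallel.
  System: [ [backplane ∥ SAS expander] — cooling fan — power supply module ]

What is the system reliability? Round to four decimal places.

0.6831

Parallel (backplane and SAS expander): 1 − (1 − 0.856000)(1 − 0.943000) = 0.991792
Series ([0.991792], cooling fan, and power supply module): 0.991792 × 0.767000 × 0.898000 = 0.6831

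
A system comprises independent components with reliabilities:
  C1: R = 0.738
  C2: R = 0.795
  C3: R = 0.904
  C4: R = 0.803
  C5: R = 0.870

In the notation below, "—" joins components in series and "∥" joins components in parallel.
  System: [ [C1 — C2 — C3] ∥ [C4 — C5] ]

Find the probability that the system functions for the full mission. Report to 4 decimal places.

Series (C1, C2, and C3): 0.738000 × 0.795000 × 0.904000 = 0.530386
Series (C4 and C5): 0.803000 × 0.870000 = 0.698610
Parallel ([0.530386] and [0.698610]): 1 − (1 − 0.530386)(1 − 0.698610) = 0.8585

0.8585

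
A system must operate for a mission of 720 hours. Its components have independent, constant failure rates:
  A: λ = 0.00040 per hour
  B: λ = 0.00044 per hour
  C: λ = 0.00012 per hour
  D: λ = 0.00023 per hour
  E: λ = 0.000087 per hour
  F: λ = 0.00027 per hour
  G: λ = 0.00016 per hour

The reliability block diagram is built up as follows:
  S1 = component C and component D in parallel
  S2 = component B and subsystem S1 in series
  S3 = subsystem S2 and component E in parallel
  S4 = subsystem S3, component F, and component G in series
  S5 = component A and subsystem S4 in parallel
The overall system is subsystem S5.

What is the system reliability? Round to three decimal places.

0.930

R(A) = exp(−0.00040 × 720) = 0.74976
R(B) = exp(−0.00044 × 720) = 0.72848
R(C) = exp(−0.00012 × 720) = 0.91723
R(D) = exp(−0.00023 × 720) = 0.84739
R(E) = exp(−0.000087 × 720) = 0.93928
R(F) = exp(−0.00027 × 720) = 0.82333
R(G) = exp(−0.00016 × 720) = 0.89119
Parallel (C and D): 1 − (1 − 0.91723)(1 − 0.84739) = 0.98737
Series (B and [0.98737]): 0.72848 × 0.98737 = 0.71928
Parallel ([0.71928] and E): 1 − (1 − 0.71928)(1 − 0.93928) = 0.98295
Series ([0.98295], F, and G): 0.98295 × 0.82333 × 0.89119 = 0.72123
Parallel (A and [0.72123]): 1 − (1 − 0.74976)(1 − 0.72123) = 0.930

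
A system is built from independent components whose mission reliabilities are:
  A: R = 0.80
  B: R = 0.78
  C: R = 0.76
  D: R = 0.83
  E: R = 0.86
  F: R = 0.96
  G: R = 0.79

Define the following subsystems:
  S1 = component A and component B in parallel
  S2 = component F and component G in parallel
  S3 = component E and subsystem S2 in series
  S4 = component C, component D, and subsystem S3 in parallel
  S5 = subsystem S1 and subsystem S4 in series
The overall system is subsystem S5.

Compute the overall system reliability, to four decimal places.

Parallel (A and B): 1 − (1 − 0.800000)(1 − 0.780000) = 0.956000
Parallel (F and G): 1 − (1 − 0.960000)(1 − 0.790000) = 0.991600
Series (E and [0.991600]): 0.860000 × 0.991600 = 0.852776
Parallel (C, D, and [0.852776]): 1 − (1 − 0.760000)(1 − 0.830000)(1 − 0.852776) = 0.993993
Series ([0.956000] and [0.993993]): 0.956000 × 0.993993 = 0.9503

0.9503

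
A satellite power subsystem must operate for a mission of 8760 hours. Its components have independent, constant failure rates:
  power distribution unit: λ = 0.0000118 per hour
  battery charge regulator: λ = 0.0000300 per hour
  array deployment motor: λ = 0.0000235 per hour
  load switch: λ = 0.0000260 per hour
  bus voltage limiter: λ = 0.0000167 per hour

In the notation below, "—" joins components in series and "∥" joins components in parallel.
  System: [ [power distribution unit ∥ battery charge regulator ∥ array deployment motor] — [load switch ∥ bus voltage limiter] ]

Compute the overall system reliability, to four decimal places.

0.9682

R(power distribution unit) = exp(−0.0000118 × 8760) = 0.901795
R(battery charge regulator) = exp(−0.0000300 × 8760) = 0.768896
R(array deployment motor) = exp(−0.0000235 × 8760) = 0.813947
R(load switch) = exp(−0.0000260 × 8760) = 0.796315
R(bus voltage limiter) = exp(−0.0000167 × 8760) = 0.863905
Parallel (power distribution unit, battery charge regulator, and array deployment motor): 1 − (1 − 0.901795)(1 − 0.768896)(1 − 0.813947) = 0.995777
Parallel (load switch and bus voltage limiter): 1 − (1 − 0.796315)(1 − 0.863905) = 0.972279
Series ([0.995777] and [0.972279]): 0.995777 × 0.972279 = 0.9682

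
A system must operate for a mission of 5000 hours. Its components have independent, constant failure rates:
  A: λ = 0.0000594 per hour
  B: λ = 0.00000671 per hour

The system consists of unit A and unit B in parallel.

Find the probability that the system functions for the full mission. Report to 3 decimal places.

R(A) = exp(−0.0000594 × 5000) = 0.74304
R(B) = exp(−0.00000671 × 5000) = 0.96701
Parallel (A and B): 1 − (1 − 0.74304)(1 − 0.96701) = 0.992

0.992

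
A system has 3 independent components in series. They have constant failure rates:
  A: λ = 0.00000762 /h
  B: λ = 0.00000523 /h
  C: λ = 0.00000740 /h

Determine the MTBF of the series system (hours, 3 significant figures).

Series of exponential components: λ_sys = Σ λ_i
λ_sys = 0.00000762 + 0.00000523 + 0.00000740 = 2.0250e-05 /h
MTBF = 1 / λ_sys = 49400 h

49400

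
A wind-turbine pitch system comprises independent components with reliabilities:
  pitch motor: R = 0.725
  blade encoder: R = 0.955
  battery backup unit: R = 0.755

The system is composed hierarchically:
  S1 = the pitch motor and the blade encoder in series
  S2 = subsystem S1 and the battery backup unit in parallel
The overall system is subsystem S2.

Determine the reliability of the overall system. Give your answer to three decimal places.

0.925

Series (pitch motor and blade encoder): 0.72500 × 0.95500 = 0.69238
Parallel ([0.69238] and battery backup unit): 1 − (1 − 0.69238)(1 − 0.75500) = 0.925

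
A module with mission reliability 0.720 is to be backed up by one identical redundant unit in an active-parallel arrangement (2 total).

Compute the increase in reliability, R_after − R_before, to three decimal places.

0.202

R_before = 0.720
R_after = 1 − (1 − 0.720)^2 = 0.922
ΔR = 0.922 − 0.720 = 0.202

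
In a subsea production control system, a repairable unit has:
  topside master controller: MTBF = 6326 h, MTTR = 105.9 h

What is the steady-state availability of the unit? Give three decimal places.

A(topside master controller) = MTBF/(MTBF+MTTR) = 6326/(6326+105.9) = 0.984

0.984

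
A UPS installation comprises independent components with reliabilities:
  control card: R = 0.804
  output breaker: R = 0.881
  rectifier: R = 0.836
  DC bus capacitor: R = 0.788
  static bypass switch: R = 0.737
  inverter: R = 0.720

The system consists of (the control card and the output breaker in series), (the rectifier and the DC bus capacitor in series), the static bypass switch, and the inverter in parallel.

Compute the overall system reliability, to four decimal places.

Series (control card and output breaker): 0.804000 × 0.881000 = 0.708324
Series (rectifier and DC bus capacitor): 0.836000 × 0.788000 = 0.658768
Parallel ([0.708324], [0.658768], static bypass switch, and inverter): 1 − (1 − 0.708324)(1 − 0.658768)(1 − 0.737000)(1 − 0.720000) = 0.9927

0.9927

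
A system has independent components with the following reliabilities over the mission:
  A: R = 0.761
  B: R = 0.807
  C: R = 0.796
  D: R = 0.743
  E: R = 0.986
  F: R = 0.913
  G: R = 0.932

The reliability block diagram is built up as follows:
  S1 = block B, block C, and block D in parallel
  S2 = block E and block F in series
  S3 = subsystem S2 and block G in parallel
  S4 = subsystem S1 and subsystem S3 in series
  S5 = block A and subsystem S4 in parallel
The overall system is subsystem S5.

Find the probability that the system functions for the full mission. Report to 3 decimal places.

Parallel (B, C, and D): 1 − (1 − 0.80700)(1 − 0.79600)(1 − 0.74300) = 0.98988
Series (E and F): 0.98600 × 0.91300 = 0.90022
Parallel ([0.90022] and G): 1 − (1 − 0.90022)(1 − 0.93200) = 0.99321
Series ([0.98988] and [0.99321]): 0.98988 × 0.99321 = 0.98316
Parallel (A and [0.98316]): 1 − (1 − 0.76100)(1 − 0.98316) = 0.996

0.996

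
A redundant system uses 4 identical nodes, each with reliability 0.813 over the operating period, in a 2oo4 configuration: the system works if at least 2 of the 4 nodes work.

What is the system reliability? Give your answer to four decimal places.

0.9775

R = Σ_{i=2}^{4} C(4,i) p^i (1−p)^{4−i} with p = 0.813
C(4,2)·0.813^2·0.187^2 = 0.138681
C(4,3)·0.813^3·0.187^1 = 0.401951
C(4,4)·0.813^4·0.187^0 = 0.436880
Sum = 0.9775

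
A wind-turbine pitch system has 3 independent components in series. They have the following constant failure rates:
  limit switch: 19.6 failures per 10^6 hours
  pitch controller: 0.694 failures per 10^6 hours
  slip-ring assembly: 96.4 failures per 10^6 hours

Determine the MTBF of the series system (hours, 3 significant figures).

Series of exponential components: λ_sys = Σ λ_i
λ_sys = 0.0000196 + 0.000000694 + 0.0000964 = 1.1669e-04 /h
MTBF = 1 / λ_sys = 8570 h

8570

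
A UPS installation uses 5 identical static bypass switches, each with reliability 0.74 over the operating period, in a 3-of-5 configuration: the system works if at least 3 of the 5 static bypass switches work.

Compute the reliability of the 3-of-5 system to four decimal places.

0.8857

R = Σ_{i=3}^{5} C(5,i) p^i (1−p)^{5−i} with p = 0.74
C(5,3)·0.74^3·0.26^2 = 0.273931
C(5,4)·0.74^4·0.26^1 = 0.389825
C(5,5)·0.74^5·0.26^0 = 0.221901
Sum = 0.8857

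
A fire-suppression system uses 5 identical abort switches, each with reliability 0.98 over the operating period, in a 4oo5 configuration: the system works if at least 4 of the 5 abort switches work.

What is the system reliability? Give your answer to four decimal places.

R = Σ_{i=4}^{5} C(5,i) p^i (1−p)^{5−i} with p = 0.98
C(5,4)·0.98^4·0.02^1 = 0.092237
C(5,5)·0.98^5·0.02^0 = 0.903921
Sum = 0.9962

0.9962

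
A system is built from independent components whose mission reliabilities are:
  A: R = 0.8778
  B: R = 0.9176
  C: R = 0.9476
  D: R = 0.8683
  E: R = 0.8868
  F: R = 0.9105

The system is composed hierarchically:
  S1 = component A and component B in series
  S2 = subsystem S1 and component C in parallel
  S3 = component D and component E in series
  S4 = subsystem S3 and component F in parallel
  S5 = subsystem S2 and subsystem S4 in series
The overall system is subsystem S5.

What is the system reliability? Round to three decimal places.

Series (A and B): 0.87780 × 0.91760 = 0.80547
Parallel ([0.80547] and C): 1 − (1 − 0.80547)(1 − 0.94760) = 0.98981
Series (D and E): 0.86830 × 0.88680 = 0.77001
Parallel ([0.77001] and F): 1 − (1 − 0.77001)(1 − 0.91050) = 0.97942
Series ([0.98981] and [0.97942]): 0.98981 × 0.97942 = 0.969

0.969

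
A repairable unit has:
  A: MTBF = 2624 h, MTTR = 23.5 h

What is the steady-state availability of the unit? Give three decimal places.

0.991

A(A) = MTBF/(MTBF+MTTR) = 2624/(2624+23.5) = 0.991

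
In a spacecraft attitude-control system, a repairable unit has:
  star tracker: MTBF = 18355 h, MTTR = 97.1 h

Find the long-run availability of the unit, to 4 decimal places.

A(star tracker) = MTBF/(MTBF+MTTR) = 18355/(18355+97.1) = 0.9947

0.9947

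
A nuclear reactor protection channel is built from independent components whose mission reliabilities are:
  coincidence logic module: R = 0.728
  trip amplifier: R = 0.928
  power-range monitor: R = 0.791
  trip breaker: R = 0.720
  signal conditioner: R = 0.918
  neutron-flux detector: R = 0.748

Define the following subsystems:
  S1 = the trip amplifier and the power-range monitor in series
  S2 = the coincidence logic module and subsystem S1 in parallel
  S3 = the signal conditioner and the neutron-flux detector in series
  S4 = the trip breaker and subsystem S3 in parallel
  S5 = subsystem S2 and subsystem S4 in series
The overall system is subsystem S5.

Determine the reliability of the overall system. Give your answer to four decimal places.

Series (trip amplifier and power-range monitor): 0.928000 × 0.791000 = 0.734048
Parallel (coincidence logic module and [0.734048]): 1 − (1 − 0.728000)(1 − 0.734048) = 0.927661
Series (signal conditioner and neutron-flux detector): 0.918000 × 0.748000 = 0.686664
Parallel (trip breaker and [0.686664]): 1 − (1 − 0.720000)(1 − 0.686664) = 0.912266
Series ([0.927661] and [0.912266]): 0.927661 × 0.912266 = 0.8463

0.8463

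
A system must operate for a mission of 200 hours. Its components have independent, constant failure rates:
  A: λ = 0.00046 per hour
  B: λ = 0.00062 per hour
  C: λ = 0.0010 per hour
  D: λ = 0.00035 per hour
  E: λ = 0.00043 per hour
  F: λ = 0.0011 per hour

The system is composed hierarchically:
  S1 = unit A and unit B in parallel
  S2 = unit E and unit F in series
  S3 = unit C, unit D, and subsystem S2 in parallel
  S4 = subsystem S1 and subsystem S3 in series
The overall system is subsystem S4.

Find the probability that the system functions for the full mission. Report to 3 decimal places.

R(A) = exp(−0.00046 × 200) = 0.91211
R(B) = exp(−0.00062 × 200) = 0.88338
R(C) = exp(−0.0010 × 200) = 0.81873
R(D) = exp(−0.00035 × 200) = 0.93239
R(E) = exp(−0.00043 × 200) = 0.91759
R(F) = exp(−0.0011 × 200) = 0.80252
Parallel (A and B): 1 − (1 − 0.91211)(1 − 0.88338) = 0.98975
Series (E and F): 0.91759 × 0.80252 = 0.73638
Parallel (C, D, and [0.73638]): 1 − (1 − 0.81873)(1 − 0.93239)(1 − 0.73638) = 0.99677
Series ([0.98975] and [0.99677]): 0.98975 × 0.99677 = 0.987

0.987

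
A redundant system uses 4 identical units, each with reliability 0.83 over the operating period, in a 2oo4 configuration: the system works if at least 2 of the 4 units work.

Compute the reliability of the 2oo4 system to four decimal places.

0.9829

R = Σ_{i=2}^{4} C(4,i) p^i (1−p)^{4−i} with p = 0.83
C(4,2)·0.83^2·0.17^2 = 0.119455
C(4,3)·0.83^3·0.17^1 = 0.388815
C(4,4)·0.83^4·0.17^0 = 0.474583
Sum = 0.9829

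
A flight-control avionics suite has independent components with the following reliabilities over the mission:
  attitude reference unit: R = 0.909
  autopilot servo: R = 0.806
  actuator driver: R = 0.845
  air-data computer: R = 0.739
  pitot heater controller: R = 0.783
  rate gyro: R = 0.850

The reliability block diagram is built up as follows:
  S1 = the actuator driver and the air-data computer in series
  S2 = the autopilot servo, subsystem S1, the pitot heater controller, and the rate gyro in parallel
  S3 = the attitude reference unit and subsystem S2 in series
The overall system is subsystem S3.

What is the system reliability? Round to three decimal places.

0.907

Series (actuator driver and air-data computer): 0.84500 × 0.73900 = 0.62446
Parallel (autopilot servo, [0.62446], pitot heater controller, and rate gyro): 1 − (1 − 0.80600)(1 − 0.62446)(1 − 0.78300)(1 − 0.85000) = 0.99763
Series (attitude reference unit and [0.99763]): 0.90900 × 0.99763 = 0.907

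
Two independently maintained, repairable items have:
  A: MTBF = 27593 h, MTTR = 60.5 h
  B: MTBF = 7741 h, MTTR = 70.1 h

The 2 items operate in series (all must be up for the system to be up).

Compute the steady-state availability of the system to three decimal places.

0.989

A(A) = MTBF/(MTBF+MTTR) = 27593/(27593+60.5) = 0.997812
A(B) = MTBF/(MTBF+MTTR) = 7741/(7741+70.1) = 0.991026
Series availability: 0.997812 × 0.991026 = 0.989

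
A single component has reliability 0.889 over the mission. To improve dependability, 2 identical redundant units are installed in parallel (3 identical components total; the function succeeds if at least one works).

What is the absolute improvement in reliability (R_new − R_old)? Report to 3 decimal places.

R_before = 0.889
R_after = 1 − (1 − 0.889)^3 = 0.999
ΔR = 0.999 − 0.889 = 0.110

0.110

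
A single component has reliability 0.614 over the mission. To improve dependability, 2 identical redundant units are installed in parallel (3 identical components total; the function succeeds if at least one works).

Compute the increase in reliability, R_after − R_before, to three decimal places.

0.328

R_before = 0.614
R_after = 1 − (1 − 0.614)^3 = 0.942
ΔR = 0.942 − 0.614 = 0.328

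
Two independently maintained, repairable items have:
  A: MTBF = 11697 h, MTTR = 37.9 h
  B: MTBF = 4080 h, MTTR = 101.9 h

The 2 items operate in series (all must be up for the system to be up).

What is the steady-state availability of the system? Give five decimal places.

0.97248

A(A) = MTBF/(MTBF+MTTR) = 11697/(11697+37.9) = 0.996770
A(B) = MTBF/(MTBF+MTTR) = 4080/(4080+101.9) = 0.975633
Series availability: 0.996770 × 0.975633 = 0.97248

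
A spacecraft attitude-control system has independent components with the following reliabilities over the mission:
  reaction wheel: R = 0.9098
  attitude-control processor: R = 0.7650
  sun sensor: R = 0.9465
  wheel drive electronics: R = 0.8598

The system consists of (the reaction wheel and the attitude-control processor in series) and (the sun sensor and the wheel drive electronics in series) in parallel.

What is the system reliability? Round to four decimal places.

0.9434

Series (reaction wheel and attitude-control processor): 0.909800 × 0.765000 = 0.695997
Series (sun sensor and wheel drive electronics): 0.946500 × 0.859800 = 0.813801
Parallel ([0.695997] and [0.813801]): 1 − (1 − 0.695997)(1 − 0.813801) = 0.9434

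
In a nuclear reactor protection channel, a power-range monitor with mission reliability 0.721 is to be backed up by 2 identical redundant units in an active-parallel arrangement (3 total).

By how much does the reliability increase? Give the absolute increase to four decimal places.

0.2573

R_before = 0.721
R_after = 1 − (1 − 0.721)^3 = 0.9783
ΔR = 0.9783 − 0.721 = 0.2573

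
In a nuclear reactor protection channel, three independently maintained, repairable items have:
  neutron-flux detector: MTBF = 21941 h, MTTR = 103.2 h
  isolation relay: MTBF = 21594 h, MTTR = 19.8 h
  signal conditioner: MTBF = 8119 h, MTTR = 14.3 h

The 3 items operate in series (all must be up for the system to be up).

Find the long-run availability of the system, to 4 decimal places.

A(neutron-flux detector) = MTBF/(MTBF+MTTR) = 21941/(21941+103.2) = 0.995318
A(isolation relay) = MTBF/(MTBF+MTTR) = 21594/(21594+19.8) = 0.999084
A(signal conditioner) = MTBF/(MTBF+MTTR) = 8119/(8119+14.3) = 0.998242
Series availability: 0.995318 × 0.999084 × 0.998242 = 0.9927

0.9927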